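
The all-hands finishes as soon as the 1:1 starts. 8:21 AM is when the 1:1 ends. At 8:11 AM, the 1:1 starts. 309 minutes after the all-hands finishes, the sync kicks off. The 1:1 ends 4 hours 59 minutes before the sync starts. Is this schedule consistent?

Yes

The all-hands ends at 8:11 AM.
The sync starts at 8:11 AM + 309 min = 1:20 PM.
The 1:1 ends at 1:20 PM − 299 min = 8:21 AM.
That matches the stated 8:21 AM, so the schedule is consistent.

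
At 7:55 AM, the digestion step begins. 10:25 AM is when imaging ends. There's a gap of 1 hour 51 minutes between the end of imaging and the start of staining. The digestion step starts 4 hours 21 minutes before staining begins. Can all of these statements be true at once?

Staining starts at 10:25 AM + 111 min = 12:16 PM.
The digestion step starts at 12:16 PM − 261 min = 7:55 AM.
That matches the stated 7:55 AM, so the schedule is consistent.

Yes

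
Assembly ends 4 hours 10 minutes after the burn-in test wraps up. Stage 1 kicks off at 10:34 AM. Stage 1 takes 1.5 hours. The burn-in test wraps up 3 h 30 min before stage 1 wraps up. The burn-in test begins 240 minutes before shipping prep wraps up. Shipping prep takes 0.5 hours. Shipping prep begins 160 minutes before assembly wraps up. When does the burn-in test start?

Stage 1 ends at 10:34 AM + 90 min = 12:04 PM.
The burn-in test ends at 12:04 PM − 210 min = 8:34 AM.
Assembly ends at 8:34 AM + 250 min = 12:44 PM.
Shipping prep starts at 12:44 PM − 160 min = 10:04 AM.
Shipping prep ends at 10:04 AM + 30 min = 10:34 AM.
The burn-in test starts at 10:34 AM − 240 min = 6:34 AM.

6:34 AM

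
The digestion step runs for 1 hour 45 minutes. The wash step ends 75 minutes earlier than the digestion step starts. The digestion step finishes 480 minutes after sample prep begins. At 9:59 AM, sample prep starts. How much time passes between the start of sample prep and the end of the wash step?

300 minutes

The digestion step ends at 9:59 AM + 480 min = 5:59 PM.
The digestion step starts at 5:59 PM − 105 min = 4:14 PM.
The wash step ends at 4:14 PM − 75 min = 2:59 PM.
From 9:59 AM to 2:59 PM is 300 minutes.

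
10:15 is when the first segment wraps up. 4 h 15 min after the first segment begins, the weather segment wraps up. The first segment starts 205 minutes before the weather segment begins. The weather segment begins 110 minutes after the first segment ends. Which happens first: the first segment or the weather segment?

the first segment

The weather segment starts at 10:15 + 110 min = 12:05.
The first segment starts at 12:05 − 205 min = 08:40.
The first segment starts at 08:40 and the weather segment starts at 12:05, so the first segment is first.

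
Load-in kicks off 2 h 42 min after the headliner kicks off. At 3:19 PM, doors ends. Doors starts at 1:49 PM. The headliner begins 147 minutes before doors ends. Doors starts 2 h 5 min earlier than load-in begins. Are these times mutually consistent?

No

The headliner starts at 3:19 PM − 147 min = 12:52 PM.
Load-in starts at 12:52 PM + 162 min = 3:34 PM.
Doors starts at 3:34 PM − 125 min = 1:29 PM.
But doors is also said to start at 1:49 PM — a 20-minute conflict.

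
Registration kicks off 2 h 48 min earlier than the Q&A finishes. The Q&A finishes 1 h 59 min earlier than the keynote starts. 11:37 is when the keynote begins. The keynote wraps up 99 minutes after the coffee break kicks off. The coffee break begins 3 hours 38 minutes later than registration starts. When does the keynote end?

12:07

The Q&A ends at 11:37 − 119 min = 09:38.
Registration starts at 09:38 − 168 min = 06:50.
The coffee break starts at 06:50 + 218 min = 10:28.
The keynote ends at 10:28 + 99 min = 12:07.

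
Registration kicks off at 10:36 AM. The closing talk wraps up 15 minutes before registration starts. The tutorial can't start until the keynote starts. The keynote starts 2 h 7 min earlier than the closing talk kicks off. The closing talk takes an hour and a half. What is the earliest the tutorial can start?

6:44 AM

The closing talk ends at 10:36 AM − 15 min = 10:21 AM.
The closing talk starts at 10:21 AM − 90 min = 8:51 AM.
The keynote starts at 8:51 AM − 127 min = 6:44 AM.
The tutorial is bounded by the keynote, so the earliest it can start is 6:44 AM.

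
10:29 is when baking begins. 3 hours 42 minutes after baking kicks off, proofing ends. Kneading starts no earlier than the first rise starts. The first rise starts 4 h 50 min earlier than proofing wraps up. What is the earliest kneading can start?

Proofing ends at 10:29 + 222 min = 14:11.
The first rise starts at 14:11 − 290 min = 09:21.
Kneading is bounded by the first rise, so the earliest it can start is 09:21.

09:21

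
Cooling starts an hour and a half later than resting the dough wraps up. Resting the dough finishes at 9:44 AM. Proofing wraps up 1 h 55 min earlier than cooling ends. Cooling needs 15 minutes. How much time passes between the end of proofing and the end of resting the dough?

Cooling starts at 9:44 AM + 90 min = 11:14 AM.
Cooling ends at 11:14 AM + 15 min = 11:29 AM.
Proofing ends at 11:29 AM − 115 min = 9:34 AM.
From 9:34 AM to 9:44 AM is 10 minutes.

10 minutes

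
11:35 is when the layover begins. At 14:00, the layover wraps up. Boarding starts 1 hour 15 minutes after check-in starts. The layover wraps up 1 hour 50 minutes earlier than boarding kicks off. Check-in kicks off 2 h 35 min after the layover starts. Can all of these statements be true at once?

No

Check-in starts at 11:35 + 155 min = 14:10.
Boarding starts at 14:10 + 75 min = 15:25.
The layover ends at 15:25 − 110 min = 13:35.
But the layover is also said to end at 14:00 — a 25-minute conflict.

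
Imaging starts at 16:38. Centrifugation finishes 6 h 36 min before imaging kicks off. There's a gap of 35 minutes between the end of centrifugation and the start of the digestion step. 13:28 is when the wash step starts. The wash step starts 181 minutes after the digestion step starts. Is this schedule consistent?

No

Centrifugation ends at 16:38 − 396 min = 10:02.
The digestion step starts at 10:02 + 35 min = 10:37.
The wash step starts at 10:37 + 181 min = 13:38.
But the wash step is also said to start at 13:28 — a 10-minute conflict.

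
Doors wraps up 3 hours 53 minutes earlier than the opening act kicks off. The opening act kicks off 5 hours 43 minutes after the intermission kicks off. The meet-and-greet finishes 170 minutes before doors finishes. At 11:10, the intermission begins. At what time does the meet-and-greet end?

10:10

The opening act starts at 11:10 + 343 min = 16:53.
Doors ends at 16:53 − 233 min = 13:00.
The meet-and-greet ends at 13:00 − 170 min = 10:10.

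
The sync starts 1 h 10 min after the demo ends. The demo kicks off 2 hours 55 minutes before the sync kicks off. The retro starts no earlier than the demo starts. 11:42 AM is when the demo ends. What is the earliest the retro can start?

The sync starts at 11:42 AM + 70 min = 12:52 PM.
The demo starts at 12:52 PM − 175 min = 9:57 AM.
The retro is bounded by the demo, so the earliest it can start is 9:57 AM.

9:57 AM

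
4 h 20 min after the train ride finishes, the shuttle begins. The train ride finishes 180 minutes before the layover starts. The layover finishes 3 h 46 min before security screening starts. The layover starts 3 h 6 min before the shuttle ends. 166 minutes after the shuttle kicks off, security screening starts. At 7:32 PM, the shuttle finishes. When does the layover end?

The layover starts at 7:32 PM − 186 min = 4:26 PM.
The train ride ends at 4:26 PM − 180 min = 1:26 PM.
The shuttle starts at 1:26 PM + 260 min = 5:46 PM.
Security screening starts at 5:46 PM + 166 min = 8:32 PM.
The layover ends at 8:32 PM − 226 min = 4:46 PM.

4:46 PM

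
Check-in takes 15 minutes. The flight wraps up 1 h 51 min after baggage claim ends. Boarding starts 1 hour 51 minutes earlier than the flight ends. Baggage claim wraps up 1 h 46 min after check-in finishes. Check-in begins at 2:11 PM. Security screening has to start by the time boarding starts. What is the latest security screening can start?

4:12 PM

Check-in ends at 2:11 PM + 15 min = 2:26 PM.
Baggage claim ends at 2:26 PM + 106 min = 4:12 PM.
The flight ends at 4:12 PM + 111 min = 6:03 PM.
Boarding starts at 6:03 PM − 111 min = 4:12 PM.
Security screening is bounded by boarding, so the latest it can start is 4:12 PM.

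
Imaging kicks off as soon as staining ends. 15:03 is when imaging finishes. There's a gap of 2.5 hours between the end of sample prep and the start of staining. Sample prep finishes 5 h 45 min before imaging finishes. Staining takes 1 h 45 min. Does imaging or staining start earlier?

staining

Sample prep ends at 15:03 − 345 min = 09:18.
Staining starts at 09:18 + 150 min = 11:48.
Staining ends at 11:48 + 105 min = 13:33.
So imaging starts at 13:33.
Imaging starts at 13:33 and staining starts at 11:48, so staining is first.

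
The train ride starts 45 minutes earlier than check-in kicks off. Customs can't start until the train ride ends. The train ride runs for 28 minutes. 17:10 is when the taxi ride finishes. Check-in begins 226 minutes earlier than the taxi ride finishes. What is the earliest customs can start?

13:07

Check-in starts at 17:10 − 226 min = 13:24.
The train ride starts at 13:24 − 45 min = 12:39.
The train ride ends at 12:39 + 28 min = 13:07.
Customs is bounded by the train ride, so the earliest it can start is 13:07.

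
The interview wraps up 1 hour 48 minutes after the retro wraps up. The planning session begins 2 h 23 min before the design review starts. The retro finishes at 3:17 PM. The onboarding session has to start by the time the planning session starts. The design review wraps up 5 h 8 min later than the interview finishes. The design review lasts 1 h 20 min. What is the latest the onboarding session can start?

6:30 PM

The interview ends at 3:17 PM + 108 min = 5:05 PM.
The design review ends at 5:05 PM + 308 min = 10:13 PM.
The design review starts at 10:13 PM − 80 min = 8:53 PM.
The planning session starts at 8:53 PM − 143 min = 6:30 PM.
The onboarding session is bounded by the planning session, so the latest it can start is 6:30 PM.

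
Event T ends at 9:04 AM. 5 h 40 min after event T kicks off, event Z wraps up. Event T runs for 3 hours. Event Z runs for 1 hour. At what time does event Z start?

Event T starts at 9:04 AM − 180 min = 6:04 AM.
Event Z ends at 6:04 AM + 340 min = 11:44 AM.
Event Z starts at 11:44 AM − 60 min = 10:44 AM.

10:44 AM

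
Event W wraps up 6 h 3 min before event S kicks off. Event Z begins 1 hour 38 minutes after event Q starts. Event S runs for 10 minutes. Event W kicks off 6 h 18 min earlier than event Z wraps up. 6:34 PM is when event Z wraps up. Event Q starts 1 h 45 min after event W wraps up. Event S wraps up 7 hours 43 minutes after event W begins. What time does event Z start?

5:09 PM

Event W starts at 6:34 PM − 378 min = 12:16 PM.
Event S ends at 12:16 PM + 463 min = 7:59 PM.
Event S starts at 7:59 PM − 10 min = 7:49 PM.
Event W ends at 7:49 PM − 363 min = 1:46 PM.
Event Q starts at 1:46 PM + 105 min = 3:31 PM.
Event Z starts at 3:31 PM + 98 min = 5:09 PM.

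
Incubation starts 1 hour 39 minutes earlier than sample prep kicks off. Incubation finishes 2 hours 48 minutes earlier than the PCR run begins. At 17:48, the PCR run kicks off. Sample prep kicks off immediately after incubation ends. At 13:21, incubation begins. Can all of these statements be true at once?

Yes

Incubation ends at 17:48 − 168 min = 15:00.
So sample prep starts at 15:00.
Incubation starts at 15:00 − 99 min = 13:21.
That matches the stated 13:21, so the schedule is consistent.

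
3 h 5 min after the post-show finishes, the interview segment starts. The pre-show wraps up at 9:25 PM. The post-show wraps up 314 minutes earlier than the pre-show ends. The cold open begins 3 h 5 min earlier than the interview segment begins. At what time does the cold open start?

4:11 PM

The post-show ends at 9:25 PM − 314 min = 4:11 PM.
The interview segment starts at 4:11 PM + 185 min = 7:16 PM.
The cold open starts at 7:16 PM − 185 min = 4:11 PM.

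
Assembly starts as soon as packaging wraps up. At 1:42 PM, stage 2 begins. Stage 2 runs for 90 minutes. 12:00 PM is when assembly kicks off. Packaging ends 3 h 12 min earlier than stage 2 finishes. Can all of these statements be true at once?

Yes

Stage 2 ends at 1:42 PM + 90 min = 3:12 PM.
Packaging ends at 3:12 PM − 192 min = 12:00 PM.
So assembly starts at 12:00 PM.
That matches the stated 12:00 PM, so the schedule is consistent.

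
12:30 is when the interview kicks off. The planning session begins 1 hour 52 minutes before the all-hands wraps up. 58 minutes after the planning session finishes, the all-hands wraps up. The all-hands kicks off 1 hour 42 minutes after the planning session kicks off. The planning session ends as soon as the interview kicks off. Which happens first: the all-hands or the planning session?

The planning session ends at 12:30.
The all-hands ends at 12:30 + 58 min = 13:28.
The planning session starts at 13:28 − 112 min = 11:36.
The all-hands starts at 11:36 + 102 min = 13:18.
The all-hands starts at 13:18 and the planning session starts at 11:36, so the planning session is first.

the planning session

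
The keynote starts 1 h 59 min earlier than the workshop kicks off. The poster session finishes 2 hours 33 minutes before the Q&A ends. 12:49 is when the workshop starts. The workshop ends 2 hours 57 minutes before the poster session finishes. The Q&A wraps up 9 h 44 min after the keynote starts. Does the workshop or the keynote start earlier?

the keynote

The keynote starts at 12:49 − 119 min = 10:50.
The workshop starts at 12:49 and the keynote starts at 10:50, so the keynote is first.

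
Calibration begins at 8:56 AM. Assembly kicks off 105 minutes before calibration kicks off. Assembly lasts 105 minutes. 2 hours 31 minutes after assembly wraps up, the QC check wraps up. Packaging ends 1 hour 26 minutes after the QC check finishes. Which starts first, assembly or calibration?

assembly

Assembly starts at 8:56 AM − 105 min = 7:11 AM.
Assembly starts at 7:11 AM and calibration starts at 8:56 AM, so assembly is first.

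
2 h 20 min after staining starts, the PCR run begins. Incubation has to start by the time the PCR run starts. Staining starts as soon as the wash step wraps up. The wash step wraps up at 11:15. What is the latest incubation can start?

13:35

Staining starts at 11:15.
The PCR run starts at 11:15 + 140 min = 13:35.
Incubation is bounded by the PCR run, so the latest it can start is 13:35.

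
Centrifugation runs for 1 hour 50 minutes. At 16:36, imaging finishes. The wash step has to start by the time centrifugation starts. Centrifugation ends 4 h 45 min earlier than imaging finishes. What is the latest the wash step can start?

Centrifugation ends at 16:36 − 285 min = 11:51.
Centrifugation starts at 11:51 − 110 min = 10:01.
The wash step is bounded by centrifugation, so the latest it can start is 10:01.

10:01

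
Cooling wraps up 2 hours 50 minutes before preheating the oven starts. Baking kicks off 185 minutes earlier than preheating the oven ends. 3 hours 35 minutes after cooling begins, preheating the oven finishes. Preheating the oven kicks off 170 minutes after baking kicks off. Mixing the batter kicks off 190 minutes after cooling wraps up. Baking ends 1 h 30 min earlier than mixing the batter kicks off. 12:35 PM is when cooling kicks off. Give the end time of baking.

Preheating the oven ends at 12:35 PM + 215 min = 4:10 PM.
Baking starts at 4:10 PM − 185 min = 1:05 PM.
Preheating the oven starts at 1:05 PM + 170 min = 3:55 PM.
Cooling ends at 3:55 PM − 170 min = 1:05 PM.
Mixing the batter starts at 1:05 PM + 190 min = 4:15 PM.
Baking ends at 4:15 PM − 90 min = 2:45 PM.

2:45 PM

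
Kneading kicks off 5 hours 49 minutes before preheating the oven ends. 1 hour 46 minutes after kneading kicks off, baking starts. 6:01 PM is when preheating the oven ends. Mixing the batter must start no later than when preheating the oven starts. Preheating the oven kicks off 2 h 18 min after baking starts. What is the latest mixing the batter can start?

Kneading starts at 6:01 PM − 349 min = 12:12 PM.
Baking starts at 12:12 PM + 106 min = 1:58 PM.
Preheating the oven starts at 1:58 PM + 138 min = 4:16 PM.
Mixing the batter is bounded by preheating the oven, so the latest it can start is 4:16 PM.

4:16 PM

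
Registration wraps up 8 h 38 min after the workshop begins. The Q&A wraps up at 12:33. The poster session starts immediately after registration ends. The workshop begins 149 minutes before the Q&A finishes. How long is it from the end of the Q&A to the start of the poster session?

The workshop starts at 12:33 − 149 min = 10:04.
Registration ends at 10:04 + 518 min = 18:42.
So the poster session starts at 18:42.
From 12:33 to 18:42 is 369 minutes.

369 minutes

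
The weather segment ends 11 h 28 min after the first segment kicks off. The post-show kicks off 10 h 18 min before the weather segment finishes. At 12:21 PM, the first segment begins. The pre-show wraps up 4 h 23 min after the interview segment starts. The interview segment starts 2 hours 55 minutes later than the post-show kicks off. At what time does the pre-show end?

8:49 PM

The weather segment ends at 12:21 PM + 688 min = 11:49 PM.
The post-show starts at 11:49 PM − 618 min = 1:31 PM.
The interview segment starts at 1:31 PM + 175 min = 4:26 PM.
The pre-show ends at 4:26 PM + 263 min = 8:49 PM.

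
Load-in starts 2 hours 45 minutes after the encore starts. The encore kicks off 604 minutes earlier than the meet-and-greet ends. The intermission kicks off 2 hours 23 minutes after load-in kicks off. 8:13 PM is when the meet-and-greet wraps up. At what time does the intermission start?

3:17 PM

The encore starts at 8:13 PM − 604 min = 10:09 AM.
Load-in starts at 10:09 AM + 165 min = 12:54 PM.
The intermission starts at 12:54 PM + 143 min = 3:17 PM.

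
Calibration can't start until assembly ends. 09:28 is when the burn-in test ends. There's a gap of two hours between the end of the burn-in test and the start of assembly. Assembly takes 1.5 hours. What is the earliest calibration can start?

Assembly starts at 09:28 + 120 min = 11:28.
Assembly ends at 11:28 + 90 min = 12:58.
Calibration is bounded by assembly, so the earliest it can start is 12:58.

12:58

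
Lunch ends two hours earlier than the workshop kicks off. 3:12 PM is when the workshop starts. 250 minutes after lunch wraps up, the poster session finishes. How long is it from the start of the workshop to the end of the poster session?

2 h 10 min

Lunch ends at 3:12 PM − 120 min = 1:12 PM.
The poster session ends at 1:12 PM + 250 min = 5:22 PM.
From 3:12 PM to 5:22 PM is 2 h 10 min.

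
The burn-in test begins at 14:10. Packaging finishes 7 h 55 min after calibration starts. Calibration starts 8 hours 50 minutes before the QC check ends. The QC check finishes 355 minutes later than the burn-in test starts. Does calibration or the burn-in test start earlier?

The QC check ends at 14:10 + 355 min = 20:05.
Calibration starts at 20:05 − 530 min = 11:15.
Calibration starts at 11:15 and the burn-in test starts at 14:10, so calibration is first.

calibration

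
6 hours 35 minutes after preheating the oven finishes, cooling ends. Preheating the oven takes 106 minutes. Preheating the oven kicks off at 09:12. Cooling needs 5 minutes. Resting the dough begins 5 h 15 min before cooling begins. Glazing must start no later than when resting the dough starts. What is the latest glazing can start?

Preheating the oven ends at 09:12 + 106 min = 10:58.
Cooling ends at 10:58 + 395 min = 17:33.
Cooling starts at 17:33 − 5 min = 17:28.
Resting the dough starts at 17:28 − 315 min = 12:13.
Glazing is bounded by resting the dough, so the latest it can start is 12:13.

12:13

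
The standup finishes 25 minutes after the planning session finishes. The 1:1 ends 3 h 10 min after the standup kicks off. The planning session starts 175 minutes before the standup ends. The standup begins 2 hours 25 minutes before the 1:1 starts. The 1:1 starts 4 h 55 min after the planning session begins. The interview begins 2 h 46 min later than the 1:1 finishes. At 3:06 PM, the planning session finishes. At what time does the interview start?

The standup ends at 3:06 PM + 25 min = 3:31 PM.
The planning session starts at 3:31 PM − 175 min = 12:36 PM.
The 1:1 starts at 12:36 PM + 295 min = 5:31 PM.
The standup starts at 5:31 PM − 145 min = 3:06 PM.
The 1:1 ends at 3:06 PM + 190 min = 6:16 PM.
The interview starts at 6:16 PM + 166 min = 9:02 PM.

9:02 PM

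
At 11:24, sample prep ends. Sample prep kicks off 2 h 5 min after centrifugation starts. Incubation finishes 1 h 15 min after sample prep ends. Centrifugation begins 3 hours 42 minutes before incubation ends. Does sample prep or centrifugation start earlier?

Incubation ends at 11:24 + 75 min = 12:39.
Centrifugation starts at 12:39 − 222 min = 08:57.
Sample prep starts at 08:57 + 125 min = 11:02.
Sample prep starts at 11:02 and centrifugation starts at 08:57, so centrifugation is first.

centrifugation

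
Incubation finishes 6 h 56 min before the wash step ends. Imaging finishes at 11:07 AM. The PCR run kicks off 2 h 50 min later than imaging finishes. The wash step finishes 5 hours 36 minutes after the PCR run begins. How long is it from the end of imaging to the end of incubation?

90 minutes

The PCR run starts at 11:07 AM + 170 min = 1:57 PM.
The wash step ends at 1:57 PM + 336 min = 7:33 PM.
Incubation ends at 7:33 PM − 416 min = 12:37 PM.
From 11:07 AM to 12:37 PM is 90 minutes.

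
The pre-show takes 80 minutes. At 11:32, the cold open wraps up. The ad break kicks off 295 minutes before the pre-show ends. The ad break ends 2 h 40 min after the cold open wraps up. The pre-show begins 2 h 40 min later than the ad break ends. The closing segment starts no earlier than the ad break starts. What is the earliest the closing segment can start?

13:17

The ad break ends at 11:32 + 160 min = 14:12.
The pre-show starts at 14:12 + 160 min = 16:52.
The pre-show ends at 16:52 + 80 min = 18:12.
The ad break starts at 18:12 − 295 min = 13:17.
The closing segment is bounded by the ad break, so the earliest it can start is 13:17.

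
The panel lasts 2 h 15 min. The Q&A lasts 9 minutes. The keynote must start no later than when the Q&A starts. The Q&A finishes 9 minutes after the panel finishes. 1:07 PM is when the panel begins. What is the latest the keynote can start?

3:22 PM

The panel ends at 1:07 PM + 135 min = 3:22 PM.
The Q&A ends at 3:22 PM + 9 min = 3:31 PM.
The Q&A starts at 3:31 PM − 9 min = 3:22 PM.
The keynote is bounded by the Q&A, so the latest it can start is 3:22 PM.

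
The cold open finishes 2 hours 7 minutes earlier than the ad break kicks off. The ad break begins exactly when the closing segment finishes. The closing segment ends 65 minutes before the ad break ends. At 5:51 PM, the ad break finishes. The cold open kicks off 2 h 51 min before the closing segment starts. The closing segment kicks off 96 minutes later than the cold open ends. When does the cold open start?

1:24 PM

The closing segment ends at 5:51 PM − 65 min = 4:46 PM.
So the ad break starts at 4:46 PM.
The cold open ends at 4:46 PM − 127 min = 2:39 PM.
The closing segment starts at 2:39 PM + 96 min = 4:15 PM.
The cold open starts at 4:15 PM − 171 min = 1:24 PM.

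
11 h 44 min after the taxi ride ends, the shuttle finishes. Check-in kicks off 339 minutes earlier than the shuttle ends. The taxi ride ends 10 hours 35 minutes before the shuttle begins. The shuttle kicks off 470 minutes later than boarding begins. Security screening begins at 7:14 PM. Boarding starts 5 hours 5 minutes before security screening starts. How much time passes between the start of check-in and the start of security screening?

1 hour 45 minutes

Boarding starts at 7:14 PM − 305 min = 2:09 PM.
The shuttle starts at 2:09 PM + 470 min = 9:59 PM.
The taxi ride ends at 9:59 PM − 635 min = 11:24 AM.
The shuttle ends at 11:24 AM + 704 min = 11:08 PM.
Check-in starts at 11:08 PM − 339 min = 5:29 PM.
From 5:29 PM to 7:14 PM is 1 hour 45 minutes.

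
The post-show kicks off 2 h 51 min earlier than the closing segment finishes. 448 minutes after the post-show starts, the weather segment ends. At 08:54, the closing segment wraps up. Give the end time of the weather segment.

13:31

The post-show starts at 08:54 − 171 min = 06:03.
The weather segment ends at 06:03 + 448 min = 13:31.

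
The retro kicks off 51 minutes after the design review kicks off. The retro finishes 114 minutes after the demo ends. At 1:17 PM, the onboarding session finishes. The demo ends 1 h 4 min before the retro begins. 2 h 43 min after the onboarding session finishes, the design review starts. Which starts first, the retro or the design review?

The design review starts at 1:17 PM + 163 min = 4:00 PM.
The retro starts at 4:00 PM + 51 min = 4:51 PM.
The retro starts at 4:51 PM and the design review starts at 4:00 PM, so the design review is first.

the design review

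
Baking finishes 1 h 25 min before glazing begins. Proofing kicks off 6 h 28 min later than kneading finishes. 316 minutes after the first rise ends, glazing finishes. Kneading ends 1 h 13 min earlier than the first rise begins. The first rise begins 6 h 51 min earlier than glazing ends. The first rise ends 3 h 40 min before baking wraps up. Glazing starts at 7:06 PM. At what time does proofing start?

5:41 PM

Baking ends at 7:06 PM − 85 min = 5:41 PM.
The first rise ends at 5:41 PM − 220 min = 2:01 PM.
Glazing ends at 2:01 PM + 316 min = 7:17 PM.
The first rise starts at 7:17 PM − 411 min = 12:26 PM.
Kneading ends at 12:26 PM − 73 min = 11:13 AM.
Proofing starts at 11:13 AM + 388 min = 5:41 PM.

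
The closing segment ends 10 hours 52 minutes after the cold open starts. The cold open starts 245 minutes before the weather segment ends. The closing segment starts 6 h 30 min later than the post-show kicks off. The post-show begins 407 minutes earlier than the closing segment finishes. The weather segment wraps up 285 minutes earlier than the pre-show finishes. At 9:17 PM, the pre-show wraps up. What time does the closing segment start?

11:02 PM

The weather segment ends at 9:17 PM − 285 min = 4:32 PM.
The cold open starts at 4:32 PM − 245 min = 12:27 PM.
The closing segment ends at 12:27 PM + 652 min = 11:19 PM.
The post-show starts at 11:19 PM − 407 min = 4:32 PM.
The closing segment starts at 4:32 PM + 390 min = 11:02 PM.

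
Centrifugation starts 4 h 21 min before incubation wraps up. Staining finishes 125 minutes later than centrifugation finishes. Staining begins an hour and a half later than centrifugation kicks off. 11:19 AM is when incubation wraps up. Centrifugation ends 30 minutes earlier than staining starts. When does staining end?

10:03 AM

Centrifugation starts at 11:19 AM − 261 min = 6:58 AM.
Staining starts at 6:58 AM + 90 min = 8:28 AM.
Centrifugation ends at 8:28 AM − 30 min = 7:58 AM.
Staining ends at 7:58 AM + 125 min = 10:03 AM.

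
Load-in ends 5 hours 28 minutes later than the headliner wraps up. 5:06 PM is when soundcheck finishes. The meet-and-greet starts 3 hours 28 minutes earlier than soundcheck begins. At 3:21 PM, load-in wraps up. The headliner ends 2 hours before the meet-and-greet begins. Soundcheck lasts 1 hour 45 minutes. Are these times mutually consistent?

Soundcheck starts at 5:06 PM − 105 min = 3:21 PM.
The meet-and-greet starts at 3:21 PM − 208 min = 11:53 AM.
The headliner ends at 11:53 AM − 120 min = 9:53 AM.
Load-in ends at 9:53 AM + 328 min = 3:21 PM.
That matches the stated 3:21 PM, so the schedule is consistent.

Yes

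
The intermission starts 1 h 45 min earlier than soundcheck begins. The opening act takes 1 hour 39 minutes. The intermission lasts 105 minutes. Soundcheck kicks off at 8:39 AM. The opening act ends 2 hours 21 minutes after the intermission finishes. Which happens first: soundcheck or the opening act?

The intermission starts at 8:39 AM − 105 min = 6:54 AM.
The intermission ends at 6:54 AM + 105 min = 8:39 AM.
The opening act ends at 8:39 AM + 141 min = 11:00 AM.
The opening act starts at 11:00 AM − 99 min = 9:21 AM.
Soundcheck starts at 8:39 AM and the opening act starts at 9:21 AM, so soundcheck is first.

soundcheck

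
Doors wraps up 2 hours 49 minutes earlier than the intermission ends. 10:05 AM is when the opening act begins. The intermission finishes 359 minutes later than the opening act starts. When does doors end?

1:15 PM

The intermission ends at 10:05 AM + 359 min = 4:04 PM.
Doors ends at 4:04 PM − 169 min = 1:15 PM.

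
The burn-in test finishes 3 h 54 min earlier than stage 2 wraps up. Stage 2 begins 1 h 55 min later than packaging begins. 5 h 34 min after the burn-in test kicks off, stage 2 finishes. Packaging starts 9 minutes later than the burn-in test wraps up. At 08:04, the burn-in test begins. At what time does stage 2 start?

Stage 2 ends at 08:04 + 334 min = 13:38.
The burn-in test ends at 13:38 − 234 min = 09:44.
Packaging starts at 09:44 + 9 min = 09:53.
Stage 2 starts at 09:53 + 115 min = 11:48.

11:48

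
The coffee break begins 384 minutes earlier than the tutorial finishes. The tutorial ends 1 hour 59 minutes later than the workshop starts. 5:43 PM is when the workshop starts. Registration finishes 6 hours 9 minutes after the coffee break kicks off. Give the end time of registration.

The tutorial ends at 5:43 PM + 119 min = 7:42 PM.
The coffee break starts at 7:42 PM − 384 min = 1:18 PM.
Registration ends at 1:18 PM + 369 min = 7:27 PM.

7:27 PM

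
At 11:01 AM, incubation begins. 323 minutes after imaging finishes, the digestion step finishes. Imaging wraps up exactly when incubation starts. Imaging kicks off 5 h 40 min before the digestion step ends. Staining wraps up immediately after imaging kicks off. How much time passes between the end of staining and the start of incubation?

Imaging ends at 11:01 AM.
The digestion step ends at 11:01 AM + 323 min = 4:24 PM.
Imaging starts at 4:24 PM − 340 min = 10:44 AM.
So staining ends at 10:44 AM.
From 10:44 AM to 11:01 AM is 17 minutes.

17 minutes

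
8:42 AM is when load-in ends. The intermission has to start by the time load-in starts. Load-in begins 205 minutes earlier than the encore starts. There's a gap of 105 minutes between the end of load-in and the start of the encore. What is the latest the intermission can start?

The encore starts at 8:42 AM + 105 min = 10:27 AM.
Load-in starts at 10:27 AM − 205 min = 7:02 AM.
The intermission is bounded by load-in, so the latest it can start is 7:02 AM.

7:02 AM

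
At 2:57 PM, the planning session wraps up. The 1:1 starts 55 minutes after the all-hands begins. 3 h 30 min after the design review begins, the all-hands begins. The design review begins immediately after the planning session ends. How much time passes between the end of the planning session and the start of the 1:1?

The design review starts at 2:57 PM.
The all-hands starts at 2:57 PM + 210 min = 6:27 PM.
The 1:1 starts at 6:27 PM + 55 min = 7:22 PM.
From 2:57 PM to 7:22 PM is 4 hours 25 minutes.

4 hours 25 minutes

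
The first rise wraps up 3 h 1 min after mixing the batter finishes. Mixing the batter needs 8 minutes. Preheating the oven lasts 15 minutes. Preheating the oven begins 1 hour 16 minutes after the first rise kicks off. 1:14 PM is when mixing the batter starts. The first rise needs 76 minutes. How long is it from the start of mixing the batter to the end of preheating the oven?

Mixing the batter ends at 1:14 PM + 8 min = 1:22 PM.
The first rise ends at 1:22 PM + 181 min = 4:23 PM.
The first rise starts at 4:23 PM − 76 min = 3:07 PM.
Preheating the oven starts at 3:07 PM + 76 min = 4:23 PM.
Preheating the oven ends at 4:23 PM + 15 min = 4:38 PM.
From 1:14 PM to 4:38 PM is 3 hours 24 minutes.

3 hours 24 minutes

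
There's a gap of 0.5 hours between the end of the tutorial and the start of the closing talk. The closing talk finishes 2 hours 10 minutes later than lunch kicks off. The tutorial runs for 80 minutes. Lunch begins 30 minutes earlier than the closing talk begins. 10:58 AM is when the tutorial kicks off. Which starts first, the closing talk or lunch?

lunch

The tutorial ends at 10:58 AM + 80 min = 12:18 PM.
The closing talk starts at 12:18 PM + 30 min = 12:48 PM.
Lunch starts at 12:48 PM − 30 min = 12:18 PM.
The closing talk starts at 12:48 PM and lunch starts at 12:18 PM, so lunch is first.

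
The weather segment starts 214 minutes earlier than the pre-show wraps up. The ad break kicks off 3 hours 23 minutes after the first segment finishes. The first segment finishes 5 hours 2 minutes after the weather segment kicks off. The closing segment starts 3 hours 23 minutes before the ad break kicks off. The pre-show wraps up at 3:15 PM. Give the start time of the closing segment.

4:43 PM

The weather segment starts at 3:15 PM − 214 min = 11:41 AM.
The first segment ends at 11:41 AM + 302 min = 4:43 PM.
The ad break starts at 4:43 PM + 203 min = 8:06 PM.
The closing segment starts at 8:06 PM − 203 min = 4:43 PM.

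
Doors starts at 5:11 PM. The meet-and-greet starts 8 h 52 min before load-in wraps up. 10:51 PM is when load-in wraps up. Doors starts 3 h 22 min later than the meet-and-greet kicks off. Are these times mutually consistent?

No

The meet-and-greet starts at 10:51 PM − 532 min = 1:59 PM.
Doors starts at 1:59 PM + 202 min = 5:21 PM.
But doors is also said to start at 5:11 PM — a 10-minute conflict.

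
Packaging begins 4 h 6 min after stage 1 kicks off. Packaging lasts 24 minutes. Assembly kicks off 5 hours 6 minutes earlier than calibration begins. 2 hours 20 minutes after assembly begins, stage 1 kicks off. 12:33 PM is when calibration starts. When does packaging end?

Assembly starts at 12:33 PM − 306 min = 7:27 AM.
Stage 1 starts at 7:27 AM + 140 min = 9:47 AM.
Packaging starts at 9:47 AM + 246 min = 1:53 PM.
Packaging ends at 1:53 PM + 24 min = 2:17 PM.

2:17 PM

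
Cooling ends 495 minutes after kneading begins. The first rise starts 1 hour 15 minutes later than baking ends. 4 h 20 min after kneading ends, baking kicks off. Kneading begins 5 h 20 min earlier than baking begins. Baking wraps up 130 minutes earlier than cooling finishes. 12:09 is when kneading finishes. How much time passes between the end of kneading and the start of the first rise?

380 minutes

Baking starts at 12:09 + 260 min = 16:29.
Kneading starts at 16:29 − 320 min = 11:09.
Cooling ends at 11:09 + 495 min = 19:24.
Baking ends at 19:24 − 130 min = 17:14.
The first rise starts at 17:14 + 75 min = 18:29.
From 12:09 to 18:29 is 380 minutes.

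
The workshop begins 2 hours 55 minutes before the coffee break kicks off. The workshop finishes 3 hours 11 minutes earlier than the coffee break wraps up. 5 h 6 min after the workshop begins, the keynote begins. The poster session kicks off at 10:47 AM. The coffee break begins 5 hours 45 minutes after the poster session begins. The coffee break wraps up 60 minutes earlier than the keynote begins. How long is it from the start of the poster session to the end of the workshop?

The coffee break starts at 10:47 AM + 345 min = 4:32 PM.
The workshop starts at 4:32 PM − 175 min = 1:37 PM.
The keynote starts at 1:37 PM + 306 min = 6:43 PM.
The coffee break ends at 6:43 PM − 60 min = 5:43 PM.
The workshop ends at 5:43 PM − 191 min = 2:32 PM.
From 10:47 AM to 2:32 PM is 3 hours 45 minutes.

3 hours 45 minutes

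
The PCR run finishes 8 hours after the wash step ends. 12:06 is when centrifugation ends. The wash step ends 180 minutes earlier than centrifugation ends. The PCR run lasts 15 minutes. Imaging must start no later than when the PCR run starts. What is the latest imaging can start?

16:51

The wash step ends at 12:06 − 180 min = 09:06.
The PCR run ends at 09:06 + 480 min = 17:06.
The PCR run starts at 17:06 − 15 min = 16:51.
Imaging is bounded by the PCR run, so the latest it can start is 16:51.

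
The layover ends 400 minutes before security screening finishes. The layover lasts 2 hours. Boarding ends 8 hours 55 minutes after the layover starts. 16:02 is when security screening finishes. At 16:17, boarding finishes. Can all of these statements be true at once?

Yes

The layover ends at 16:02 − 400 min = 09:22.
The layover starts at 09:22 − 120 min = 07:22.
Boarding ends at 07:22 + 535 min = 16:17.
That matches the stated 16:17, so the schedule is consistent.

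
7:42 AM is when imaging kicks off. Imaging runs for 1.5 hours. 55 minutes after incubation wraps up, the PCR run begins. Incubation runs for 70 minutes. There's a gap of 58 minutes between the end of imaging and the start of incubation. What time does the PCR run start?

12:15 PM

Imaging ends at 7:42 AM + 90 min = 9:12 AM.
Incubation starts at 9:12 AM + 58 min = 10:10 AM.
Incubation ends at 10:10 AM + 70 min = 11:20 AM.
The PCR run starts at 11:20 AM + 55 min = 12:15 PM.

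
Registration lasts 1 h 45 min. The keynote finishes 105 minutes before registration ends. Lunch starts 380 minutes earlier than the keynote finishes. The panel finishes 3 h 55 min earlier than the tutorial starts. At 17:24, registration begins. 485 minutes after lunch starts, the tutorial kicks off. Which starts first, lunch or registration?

Registration ends at 17:24 + 105 min = 19:09.
The keynote ends at 19:09 − 105 min = 17:24.
Lunch starts at 17:24 − 380 min = 11:04.
Lunch starts at 11:04 and registration starts at 17:24, so lunch is first.

lunch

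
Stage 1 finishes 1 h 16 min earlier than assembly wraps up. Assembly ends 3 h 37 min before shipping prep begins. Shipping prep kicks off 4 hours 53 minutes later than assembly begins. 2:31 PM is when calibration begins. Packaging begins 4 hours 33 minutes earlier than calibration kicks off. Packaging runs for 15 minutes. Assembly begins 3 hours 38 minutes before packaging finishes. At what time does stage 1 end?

Packaging starts at 2:31 PM − 273 min = 9:58 AM.
Packaging ends at 9:58 AM + 15 min = 10:13 AM.
Assembly starts at 10:13 AM − 218 min = 6:35 AM.
Shipping prep starts at 6:35 AM + 293 min = 11:28 AM.
Assembly ends at 11:28 AM − 217 min = 7:51 AM.
Stage 1 ends at 7:51 AM − 76 min = 6:35 AM.

6:35 AM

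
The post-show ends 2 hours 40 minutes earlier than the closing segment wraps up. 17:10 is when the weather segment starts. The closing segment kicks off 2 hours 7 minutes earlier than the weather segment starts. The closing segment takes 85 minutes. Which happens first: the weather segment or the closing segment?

The closing segment starts at 17:10 − 127 min = 15:03.
The weather segment starts at 17:10 and the closing segment starts at 15:03, so the closing segment is first.

the closing segment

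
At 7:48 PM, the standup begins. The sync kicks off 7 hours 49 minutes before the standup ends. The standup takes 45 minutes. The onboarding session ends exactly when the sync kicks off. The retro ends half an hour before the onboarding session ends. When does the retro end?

12:14 PM

The standup ends at 7:48 PM + 45 min = 8:33 PM.
The sync starts at 8:33 PM − 469 min = 12:44 PM.
So the onboarding session ends at 12:44 PM.
The retro ends at 12:44 PM − 30 min = 12:14 PM.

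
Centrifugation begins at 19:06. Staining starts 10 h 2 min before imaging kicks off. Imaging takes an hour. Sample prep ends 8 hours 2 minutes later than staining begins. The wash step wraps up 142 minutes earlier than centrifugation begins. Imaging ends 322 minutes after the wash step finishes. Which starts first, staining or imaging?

The wash step ends at 19:06 − 142 min = 16:44.
Imaging ends at 16:44 + 322 min = 22:06.
Imaging starts at 22:06 − 60 min = 21:06.
Staining starts at 21:06 − 602 min = 11:04.
Staining starts at 11:04 and imaging starts at 21:06, so staining is first.

staining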